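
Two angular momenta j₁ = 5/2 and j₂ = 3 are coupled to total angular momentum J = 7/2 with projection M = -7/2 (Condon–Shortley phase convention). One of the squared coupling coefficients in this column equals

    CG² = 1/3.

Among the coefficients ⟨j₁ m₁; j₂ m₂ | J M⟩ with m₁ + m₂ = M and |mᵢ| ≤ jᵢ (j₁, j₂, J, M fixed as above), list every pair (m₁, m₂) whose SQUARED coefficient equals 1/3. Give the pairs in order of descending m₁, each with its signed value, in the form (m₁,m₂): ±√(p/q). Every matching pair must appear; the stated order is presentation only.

Admissible pairs with m₁+m₂ = M = -7/2: (-5/2,-1), (-3/2,-2), (-1/2,-3)
  (m₁,m₂)=(-1/2,-3): CG² = 1/3, CG = +√(1/3)   ← matches the target
  (m₁,m₂)=(-3/2,-2): CG² = 4/9, CG = −√(4/9)
  (m₁,m₂)=(-5/2,-1): CG² = 2/9, CG = +√(2/9)
Pairs with CG² = 1/3: (-1/2,-3): +√(1/3)

(-1/2,-3): +√(1/3)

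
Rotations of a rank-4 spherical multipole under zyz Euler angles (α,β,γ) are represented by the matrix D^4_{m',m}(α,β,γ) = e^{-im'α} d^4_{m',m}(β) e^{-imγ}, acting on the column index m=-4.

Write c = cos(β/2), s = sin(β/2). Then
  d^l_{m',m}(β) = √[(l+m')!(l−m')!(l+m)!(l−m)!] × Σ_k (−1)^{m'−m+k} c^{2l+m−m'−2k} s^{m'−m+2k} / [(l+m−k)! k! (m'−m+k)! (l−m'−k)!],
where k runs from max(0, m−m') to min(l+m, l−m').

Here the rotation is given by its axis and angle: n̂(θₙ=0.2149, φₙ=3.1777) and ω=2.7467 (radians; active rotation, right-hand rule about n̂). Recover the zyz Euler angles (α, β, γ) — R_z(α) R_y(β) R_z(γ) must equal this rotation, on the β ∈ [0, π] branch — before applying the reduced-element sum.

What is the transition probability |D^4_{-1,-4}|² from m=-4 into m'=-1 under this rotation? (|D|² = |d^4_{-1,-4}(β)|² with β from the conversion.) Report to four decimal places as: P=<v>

P=0.0037

Axis–angle → zyz. n̂ = (sinθₙcosφₙ, sinθₙsinφₙ, cosθₙ) = (-0.213111, -0.007698, +0.976998), ω = 2.7467.
R = I cosω + sinω [n̂]ₓ + (1−cosω) n̂n̂ᵀ gives
  R = [-0.835701, -0.372705, -0.403355; +0.379015, -0.922924, +0.067522; -0.397432, -0.096449, +0.912549]
β = atan2(√(R₁₃²+R₂₃²), R₃₃) = 0.421322; α = atan2(R₂₃, R₁₃) mod 2π = 2.975729; γ = atan2(R₃₂, −R₃₁) mod 2π = 6.045107
Split into d^4_{-1,-4}(β=0.4213) × two z-phases.
c=cos(0.421322/2)=0.977893, s=sin(0.421322/2)=0.209106; N=√[6·120·1·40320]=5387.986637
k∈{0} keeps every argument non-negative
  k=0: (−1)^3·5387.9866/(720)·0.9779^5·0.2091^3 = -0.061186
d^4_{-1,-4}(0.4213) = -0.061186
|D^4_{-1,-4}|² = |d^4_{-1,-4}(β)|² = (-0.061186)² = 0.003744 (the z-rotation phases have unit modulus)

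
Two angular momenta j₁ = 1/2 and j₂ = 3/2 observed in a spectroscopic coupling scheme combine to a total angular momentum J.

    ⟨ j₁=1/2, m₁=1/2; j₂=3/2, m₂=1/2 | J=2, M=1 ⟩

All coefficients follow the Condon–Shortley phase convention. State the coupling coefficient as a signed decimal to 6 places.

triangle: 0!*1!*3!/5! = 6/120
(j±m)!: 1!*0!*2!*1!*3!*1! = 12
prefactor² = (2J+1)*Δ*N² = 3
  k=0: +1/(0!*0!*0!*2!*1!*1!) = 1/2
Σ = 1/2  ⇒  CG² = 3*(1/2)² = 3/4
CG = +√(3/4) = +0.866025

+0.866025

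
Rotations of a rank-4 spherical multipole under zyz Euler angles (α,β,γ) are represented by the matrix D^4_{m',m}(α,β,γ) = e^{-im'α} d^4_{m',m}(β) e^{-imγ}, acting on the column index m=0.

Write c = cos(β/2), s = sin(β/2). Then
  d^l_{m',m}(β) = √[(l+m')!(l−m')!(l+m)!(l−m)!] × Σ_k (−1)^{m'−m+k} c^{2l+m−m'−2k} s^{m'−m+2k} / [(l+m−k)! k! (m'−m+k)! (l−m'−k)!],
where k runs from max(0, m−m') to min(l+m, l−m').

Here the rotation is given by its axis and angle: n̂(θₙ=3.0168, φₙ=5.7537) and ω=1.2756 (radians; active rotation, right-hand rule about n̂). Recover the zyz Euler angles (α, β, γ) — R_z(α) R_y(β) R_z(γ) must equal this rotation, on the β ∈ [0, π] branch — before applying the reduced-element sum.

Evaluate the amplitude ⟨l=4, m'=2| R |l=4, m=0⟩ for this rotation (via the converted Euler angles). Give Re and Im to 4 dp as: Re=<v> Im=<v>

Re=0.0347 Im=-0.0367

Axis–angle → zyz. n̂ = (sinθₙcosφₙ, sinθₙsinφₙ, cosθₙ) = (+0.107425, -0.062868, -0.992223), ω = 1.2756.
R = I cosω + sinω [n̂]ₓ + (1−cosω) n̂n̂ᵀ gives
  R = [+0.299110, +0.944516, -0.135728; -0.954094, +0.293730, -0.058547; -0.015431, +0.147010, +0.989015]
β = atan2(√(R₁₃²+R₂₃²), R₃₃) = 0.148361; α = atan2(R₂₃, R₁₃) mod 2π = 3.548834; γ = atan2(R₃₂, −R₃₁) mod 2π = 1.466212
D^4_{2,0}(3.5488,0.1484,1.4662) = e^{-i·2·3.5488}·d^4_{2,0}(0.1484)·e^{-i·0·1.4662}. Compute d first:
c=cos(0.148361/2)=0.997250, s=sin(0.148361/2)=0.074113; N=√[720·2·24·24]=910.735966
k: max(0,(0)−(2))=0 … min(4+(0),4−(2))=2
  k=0: (−1)^2·910.7360/(96)·0.9972^6·0.0741^2 = +0.051254
  k=1: (−1)^3·910.7360/(36)·0.9972^4·0.0741^4 = -0.000755
  k=2: (−1)^4·910.7360/(96)·0.9972^2·0.0741^6 = +0.000002
d^4_{2,0}(0.1484) = +0.051254 -0.000755 +0.000002 = +0.050501
D = (+0.686245-0.727371i)·(+0.050501)·(+1.000000+0.000000i) = +0.034656-0.036733i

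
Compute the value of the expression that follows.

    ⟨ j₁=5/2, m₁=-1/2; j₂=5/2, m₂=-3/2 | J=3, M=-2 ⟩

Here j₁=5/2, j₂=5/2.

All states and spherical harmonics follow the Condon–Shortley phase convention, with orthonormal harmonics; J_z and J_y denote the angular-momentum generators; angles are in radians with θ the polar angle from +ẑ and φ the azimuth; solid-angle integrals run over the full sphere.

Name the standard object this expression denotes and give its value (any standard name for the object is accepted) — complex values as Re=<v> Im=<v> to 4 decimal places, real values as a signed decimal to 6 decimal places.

Clebsch–Gordan coefficient, −√(1/12) ≈ -0.288675

This is a Clebsch–Gordan (vector-coupling) coefficient.
√[7·2!3!3!/9! · 2!3!1!4!1!5!] = √(48)
  +(−1)^0/∏(0,2,3,1,0,2)! = 1/24  (running 1/24)
  +(−1)^1/∏(1,1,2,0,1,3)! = -1/12  (running -1/24)
⟨..|..⟩ = √(48)·(-1/24) = -0.288675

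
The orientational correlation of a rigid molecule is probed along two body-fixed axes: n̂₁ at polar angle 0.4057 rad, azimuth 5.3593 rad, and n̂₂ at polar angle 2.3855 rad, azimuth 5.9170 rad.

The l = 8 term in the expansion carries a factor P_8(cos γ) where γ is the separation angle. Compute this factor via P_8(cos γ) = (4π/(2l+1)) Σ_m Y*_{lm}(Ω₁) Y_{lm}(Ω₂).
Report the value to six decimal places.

Summing Y*_{l m}(θ₁,φ₁)·Y_{l m}(θ₂,φ₂) over m ∈ [−8, 8]; prefactor 4π/(2·8+1) = 0.739198:
  m=-8: (0.000135, -0.000271) × (-0.024737, 0.005327) = (-0.000002, 0.000007)  (running Σ = (-0.000002, 0.000007))
  m=-7: (0.002777, -0.000517) × (0.089877, -0.058666) = (0.000219, -0.000209)  (running Σ = (0.000217, -0.000202))
  m=-6: (0.012253, 0.011185) × (-0.159687, 0.220718) = (-0.004425, 0.000918)  (running Σ = (-0.004208, 0.000716))
  m=-5: (-0.006417, 0.068832) × (0.114249, -0.429250) = (0.028813, 0.010619)  (running Σ = (0.024605, 0.011335))
  m=-4: (-0.177134, 0.109567) × (0.043227, 0.406062) = (-0.052148, -0.067191)  (running Σ = (-0.027543, -0.055856))
  m=-3: (-0.406928, -0.157803) × (-0.015329, -0.030011) = (0.001502, 0.014631)  (running Σ = (-0.026041, -0.041225))
  m=-2: (-0.150906, -0.530835) × (-0.269894, -0.242688) = (-0.088098, 0.179892)  (running Σ = (-0.114139, 0.138667))
  m=-1: (0.114796, -0.151979) × (0.202362, 0.077602) = (0.035024, -0.021846)  (running Σ = (-0.079115, 0.116821))
  m=0: (-0.439633, -0.000000) × (0.303714, 0.000000) = (-0.133523, -0.000000)  (running Σ = (-0.212638, 0.116821))
  m=1: (-0.114796, -0.151979) × (-0.202362, 0.077602) = (0.035024, 0.021846)  (running Σ = (-0.177613, 0.138667))
  m=2: (-0.150906, 0.530835) × (-0.269894, 0.242688) = (-0.088098, -0.179892)  (running Σ = (-0.265712, -0.041225))
  m=3: (0.406928, -0.157803) × (0.015329, -0.030011) = (0.001502, -0.014631)  (running Σ = (-0.264210, -0.055856))
  m=4: (-0.177134, -0.109567) × (0.043227, -0.406062) = (-0.052148, 0.067191)  (running Σ = (-0.316357, 0.011335))
  m=5: (0.006417, 0.068832) × (-0.114249, -0.429250) = (0.028813, -0.010619)  (running Σ = (-0.287544, 0.000716))
  m=6: (0.012253, -0.011185) × (-0.159687, -0.220718) = (-0.004425, -0.000918)  (running Σ = (-0.291970, -0.000202))
  m=7: (-0.002777, -0.000517) × (-0.089877, -0.058666) = (0.000219, 0.000209)  (running Σ = (-0.291750, 0.000007))
  m=8: (0.000135, 0.000271) × (-0.024737, -0.005327) = (-0.000002, -0.000007)  (running Σ = (-0.291752, 0.000000))
Σ over m = (-0.291752, 0.000000); ×(4π/17) → (-0.215663, 0.000000). Real part: -0.215663

-0.215663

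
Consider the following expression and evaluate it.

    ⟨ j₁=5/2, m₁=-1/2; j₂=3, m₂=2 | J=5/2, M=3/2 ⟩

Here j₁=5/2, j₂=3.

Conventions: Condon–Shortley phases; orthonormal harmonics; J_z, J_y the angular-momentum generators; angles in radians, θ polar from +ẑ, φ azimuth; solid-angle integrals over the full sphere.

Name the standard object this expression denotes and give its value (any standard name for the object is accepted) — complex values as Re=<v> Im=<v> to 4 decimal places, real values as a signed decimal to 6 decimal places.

Clebsch–Gordan coefficient, +√(1/14) ≈ +0.267261

This is a Clebsch–Gordan (vector-coupling) coefficient.
j₁+j₂−J=3  J+j₁−j₂=2  J−j₁+j₂=3  j₁+j₂+J+1=9
(j₁±m₁, j₂±m₂, J±M) = (2,3,5,1,4,1)
P² = 288/7
sum k=2..3:
  [2] +1/12 = 1/12
  [3] −1/24 = -1/24
S = 1/24
C² = P²·S² = 1/14 ; C = +0.267261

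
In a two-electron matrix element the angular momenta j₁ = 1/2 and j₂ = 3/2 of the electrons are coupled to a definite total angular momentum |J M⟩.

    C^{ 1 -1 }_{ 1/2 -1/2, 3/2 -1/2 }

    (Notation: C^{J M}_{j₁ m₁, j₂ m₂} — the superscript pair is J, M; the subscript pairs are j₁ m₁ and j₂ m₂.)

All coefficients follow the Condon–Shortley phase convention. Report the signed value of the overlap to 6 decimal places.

j₁+j₂−J=1  J+j₁−j₂=0  J−j₁+j₂=2  j₁+j₂+J+1=4
(j₁±m₁, j₂±m₂, J±M) = (0,1,1,2,0,2)
P² = 1
sum k=1..1:
  [1] −1/2 = -1/2
S = -1/2
C² = P²·S² = 1/4 ; C = -0.500000

−√(1/4) ≈ -0.500000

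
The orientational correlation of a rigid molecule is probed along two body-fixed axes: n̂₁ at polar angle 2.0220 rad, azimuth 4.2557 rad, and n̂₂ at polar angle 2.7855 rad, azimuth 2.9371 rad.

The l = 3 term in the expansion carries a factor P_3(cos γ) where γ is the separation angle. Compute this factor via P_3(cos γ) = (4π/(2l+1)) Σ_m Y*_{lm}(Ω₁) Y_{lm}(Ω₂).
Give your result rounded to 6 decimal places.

-0.441753

Expand P_3 via completeness: Σ_{m} conj(Y_{3,m}) at Ω₁ times Y_{3,m} at Ω₂ —
  [-3]  conj(Y_{3,-3})(Ω₁) = 0.29797 + 0.06063j ; Y_{3,-3}(Ω₂) = -0.01445 - 0.01018j ; Δ = -0.00369 - 0.00391j
  [-2]  conj(Y_{3,-2})(Ω₁) = 0.22054 - 0.28568j ; Y_{3,-2}(Ω₂) = -0.10681 - 0.04629j ; Δ = -0.03678 + 0.02030j
  [-1]  conj(Y_{3,-1})(Ω₁) = 0.00632 + 0.01287j ; Y_{3,-1}(Ω₂) = -0.37424 - 0.07761j ; Δ = -0.00137 - 0.00531j
  [+0]  conj(Y_{3,0})(Ω₁) = 0.33347 + 0.00000j ; Y_{3,0}(Ω₂) = -0.48699 + 0.00000j ; Δ = -0.16240 + 0.00000j
  [+1]  conj(Y_{3,1})(Ω₁) = -0.00632 + 0.01287j ; Y_{3,1}(Ω₂) = 0.37424 - 0.07761j ; Δ = -0.00137 + 0.00531j
  [+2]  conj(Y_{3,2})(Ω₁) = 0.22054 + 0.28568j ; Y_{3,2}(Ω₂) = -0.10681 + 0.04629j ; Δ = -0.03678 - 0.02030j
  [+3]  conj(Y_{3,3})(Ω₁) = -0.29797 + 0.06063j ; Y_{3,3}(Ω₂) = 0.01445 - 0.01018j ; Δ = -0.00369 + 0.00391j
Accumulated sum -0.24607 - 0.00000j; after 4π/(2l+1) scaling, -0.44175 - 0.00000j ⇒ P_3 = -0.441753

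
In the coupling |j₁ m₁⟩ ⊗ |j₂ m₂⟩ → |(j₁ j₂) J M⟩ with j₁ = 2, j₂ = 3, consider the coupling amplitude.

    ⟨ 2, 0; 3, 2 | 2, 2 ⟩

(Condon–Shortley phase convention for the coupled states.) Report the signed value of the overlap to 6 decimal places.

j₁+j₂−J=3  J+j₁−j₂=1  J−j₁+j₂=3  j₁+j₂+J+1=8
(j₁±m₁, j₂±m₂, J±M) = (2,2,5,1,4,0)
P² = 360/7
sum k=2..2:
  [2] +1/12 = 1/12
S = 1/12
C² = P²·S² = 5/14 ; C = +0.597614

+0.597614  (= +√(5/14))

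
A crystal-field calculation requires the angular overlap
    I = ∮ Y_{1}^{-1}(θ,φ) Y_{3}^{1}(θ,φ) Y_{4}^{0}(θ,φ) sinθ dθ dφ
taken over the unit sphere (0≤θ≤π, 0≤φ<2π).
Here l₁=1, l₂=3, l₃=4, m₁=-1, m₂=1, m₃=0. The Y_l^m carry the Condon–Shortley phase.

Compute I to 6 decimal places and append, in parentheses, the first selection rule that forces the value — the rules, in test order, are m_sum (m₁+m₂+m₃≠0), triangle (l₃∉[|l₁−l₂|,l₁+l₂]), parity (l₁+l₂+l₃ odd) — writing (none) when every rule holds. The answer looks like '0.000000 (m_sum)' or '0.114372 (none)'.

0.150786 (none)

m-sum 0 ✓  L=8 even ✓  2≤4≤4 ✓
Π(2lᵢ+1) = 3×7×9 = 189
triangle coeff Δ(1,3,4) = 1/252
Σ_t [0,0]: t=0:+1/36 = 1/36
(3j)²=4/63 [(1 3 4; 0 0 0)], sign=+1
Σ_t [0,0]: t=0:+1/96 = 1/96
(3j)²=1/42 [(1 3 4; -1 1 0)], sign=+1
⇒ 4πI² = 2/7
I = (+1)√(2/7/(4π)) = 0.15078601
No selection rule forces the value: the integral is nonzero (none).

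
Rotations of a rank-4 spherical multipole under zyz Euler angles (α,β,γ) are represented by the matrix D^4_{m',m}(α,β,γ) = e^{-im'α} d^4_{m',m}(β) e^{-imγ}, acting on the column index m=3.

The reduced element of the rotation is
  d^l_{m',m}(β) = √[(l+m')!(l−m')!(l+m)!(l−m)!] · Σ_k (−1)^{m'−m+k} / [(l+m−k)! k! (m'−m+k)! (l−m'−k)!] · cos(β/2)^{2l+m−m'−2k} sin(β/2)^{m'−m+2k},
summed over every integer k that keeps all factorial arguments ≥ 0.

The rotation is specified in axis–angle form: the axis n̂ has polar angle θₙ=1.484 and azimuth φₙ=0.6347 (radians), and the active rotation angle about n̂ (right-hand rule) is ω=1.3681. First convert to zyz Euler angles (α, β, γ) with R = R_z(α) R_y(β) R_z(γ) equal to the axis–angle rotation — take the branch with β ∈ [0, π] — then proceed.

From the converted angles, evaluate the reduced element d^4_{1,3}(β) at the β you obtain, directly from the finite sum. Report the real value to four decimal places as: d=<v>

d=-0.0652

Axis–angle → zyz. n̂ = (sinθₙcosφₙ, sinθₙsinφₙ, cosθₙ) = (+0.802218, +0.590704, +0.086687), ω = 1.3681.
R = I cosω + sinω [n̂]ₓ + (1−cosω) n̂n̂ᵀ gives
  R = [+0.715311, +0.293565, +0.634153; +0.463390, +0.479999, -0.744897; -0.523068, +0.826693, +0.207313]
β = atan2(√(R₁₃²+R₂₃²), R₃₃) = 1.361969; α = atan2(R₂₃, R₁₃) mod 2π = 5.417655; γ = atan2(R₃₂, −R₃₁) mod 2π = 1.006662
d^4_{1,3}(β=1.3620) via the finite sum:
With c≡cos(β/2)=0.776953 and s≡sin(β/2)=0.629558, N=[120·6·5040·1]^{1/2}=1904.940944
k: max(0,(3)−(1))=2 … min(4+(3),4−(1))=3
  k=2: (−1)^0·1904.9409/(240)·0.7770^6·0.6296^2 = +0.692009
  k=3: (−1)^1·1904.9409/(144)·0.7770^4·0.6296^4 = -0.757255
d^4_{1,3}(1.3620) = +0.692009 -0.757255 = -0.065246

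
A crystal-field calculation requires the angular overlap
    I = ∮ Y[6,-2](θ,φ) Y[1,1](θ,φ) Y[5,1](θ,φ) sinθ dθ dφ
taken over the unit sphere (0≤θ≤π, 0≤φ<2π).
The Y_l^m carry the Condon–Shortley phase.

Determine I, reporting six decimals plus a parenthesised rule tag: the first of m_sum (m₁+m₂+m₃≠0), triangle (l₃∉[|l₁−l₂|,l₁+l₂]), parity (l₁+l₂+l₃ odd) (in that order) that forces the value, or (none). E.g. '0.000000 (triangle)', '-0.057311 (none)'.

0.216205 (none)

m-sum 0 ✓  L=12 even ✓  5≤5≤7 ✓
Π(2lᵢ+1) = 13×3×11 = 429
triangle coeff Δ(6,1,5) = 1/858
Σ_t [1,1]: t=1:−1/14400 = -1/14400
(3j)²=6/143 [(6 1 5; 0 0 0)], sign=+1
Σ_t [2,2]: t=2:+1/34560 = 1/34560
(3j)²=14/429 [(6 1 5; -2 1 1)], sign=+1
⇒ 4πI² = 84/143
I = (+1)√(84/143/(4π)) = 0.21620548
No selection rule forces the value: the integral is nonzero (none).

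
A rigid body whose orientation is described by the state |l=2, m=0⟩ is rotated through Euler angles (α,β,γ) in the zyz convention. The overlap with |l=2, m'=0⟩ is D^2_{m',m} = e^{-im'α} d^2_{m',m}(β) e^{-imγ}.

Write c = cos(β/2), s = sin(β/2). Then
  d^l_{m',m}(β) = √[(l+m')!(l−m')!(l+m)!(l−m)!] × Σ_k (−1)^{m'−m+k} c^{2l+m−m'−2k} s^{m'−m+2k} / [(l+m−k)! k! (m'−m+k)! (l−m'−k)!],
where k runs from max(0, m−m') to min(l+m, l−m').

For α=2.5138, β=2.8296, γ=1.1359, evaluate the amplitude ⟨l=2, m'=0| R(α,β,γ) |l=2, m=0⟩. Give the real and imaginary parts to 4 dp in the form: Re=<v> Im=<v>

Re=0.8587 Im=0.0000

Split into d^2_{0,0}(β=2.8296) × two z-phases.
With c≡cos(β/2)=0.155364 and s≡sin(β/2)=0.987857, N=[2·2·2·2]^{1/2}=4.000000
The bounds max(0,m−m')=0 and min(l+m,l−m')=2 give 3 terms
  k=0: (−1)^0·4.0000/(4)·0.1554^4·0.9879^0 = +0.000583
  k=1: (−1)^1·4.0000/(1)·0.1554^2·0.9879^2 = -0.094222
  k=2: (−1)^2·4.0000/(4)·0.1554^0·0.9879^4 = +0.952306
d^2_{0,0}(2.8296) = +0.000583 -0.094222 +0.952306 = +0.858667
Attach z-rotation phases: D = e^{-i(0)(2.5138)}·(+0.858667)·e^{-i(0)(1.1359)} = +0.858667+0.000000i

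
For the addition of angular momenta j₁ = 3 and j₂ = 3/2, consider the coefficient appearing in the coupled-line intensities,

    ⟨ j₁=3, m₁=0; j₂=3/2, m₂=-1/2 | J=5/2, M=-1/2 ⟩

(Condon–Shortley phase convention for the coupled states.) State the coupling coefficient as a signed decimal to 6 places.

√[6·2!4!1!/8! · 3!3!1!2!2!3!] = √(216/35)
  +(−1)^0/∏(0,2,3,1,1,0)! = 1/12  (running 1/12)
  +(−1)^1/∏(1,1,2,0,2,1)! = -1/4  (running -1/6)
⟨..|..⟩ = √(216/35)·(-1/6) = -0.414039

−√(6/35) ≈ -0.414039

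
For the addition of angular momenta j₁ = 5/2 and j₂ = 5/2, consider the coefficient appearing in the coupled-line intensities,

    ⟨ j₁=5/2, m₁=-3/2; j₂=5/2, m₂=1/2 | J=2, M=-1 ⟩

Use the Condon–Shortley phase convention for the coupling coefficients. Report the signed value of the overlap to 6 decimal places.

+√(1/7) = +0.377964

j₁+j₂−J=3  J+j₁−j₂=2  J−j₁+j₂=2  j₁+j₂+J+1=8
(j₁±m₁, j₂±m₂, J±M) = (1,4,3,2,1,3)
P² = 36/7
sum k=2..3:
  [2] +1/4 = 1/4
  [3] −1/12 = -1/12
S = 1/6
C² = P²·S² = 1/7 ; C = +0.377964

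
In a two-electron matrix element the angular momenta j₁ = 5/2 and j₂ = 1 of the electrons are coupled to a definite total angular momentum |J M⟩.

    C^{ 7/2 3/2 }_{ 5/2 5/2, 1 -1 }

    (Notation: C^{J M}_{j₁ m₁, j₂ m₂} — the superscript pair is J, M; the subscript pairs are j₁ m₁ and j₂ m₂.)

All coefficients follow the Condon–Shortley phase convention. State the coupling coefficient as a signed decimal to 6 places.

+0.218218

√[8·0!5!2!/8! · 5!0!0!2!5!2!] = √(19200/7)
  +(−1)^0/∏(0,0,0,0,5,2)! = 1/240  (running 1/240)
⟨..|..⟩ = √(19200/7)·(1/240) = +0.218218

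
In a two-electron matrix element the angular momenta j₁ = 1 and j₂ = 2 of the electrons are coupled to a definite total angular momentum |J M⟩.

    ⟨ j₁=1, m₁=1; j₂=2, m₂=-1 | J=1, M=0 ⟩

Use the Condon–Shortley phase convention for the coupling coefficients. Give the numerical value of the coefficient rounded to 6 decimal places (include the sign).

triangle: 2!·0!·2!/5! = 4/120
(j±m)!: 2!·0!·1!·3!·1!·1! = 12
prefactor² = (2J+1)·Δ·N² = 6/5
  k=0: +1/(0!·2!·0!·1!·0!·1!) = 1/2
Σ = 1/2  ⇒  CG² = 6/5·(1/2)² = 3/10
CG = +√(3/10) = +0.547723

+√(3/10) = +0.547723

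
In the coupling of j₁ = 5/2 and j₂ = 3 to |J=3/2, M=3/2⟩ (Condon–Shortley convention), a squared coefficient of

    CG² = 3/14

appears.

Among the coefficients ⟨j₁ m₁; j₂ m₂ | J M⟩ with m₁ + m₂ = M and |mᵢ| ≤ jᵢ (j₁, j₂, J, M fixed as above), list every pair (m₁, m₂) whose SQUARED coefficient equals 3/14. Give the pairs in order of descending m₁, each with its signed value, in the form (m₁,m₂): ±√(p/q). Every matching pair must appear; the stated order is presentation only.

Admissible pairs with m₁+m₂ = M = 3/2: (-3/2,3), (-1/2,2), (1/2,1), (3/2,0), (5/2,-1)
  (m₁,m₂)=(5/2,-1): CG² = 1/14, CG = +√(1/14)
  (m₁,m₂)=(3/2,0): CG² = 6/35, CG = −√(6/35)
  (m₁,m₂)=(1/2,1): CG² = 9/35, CG = +√(9/35)
  (m₁,m₂)=(-1/2,2): CG² = 2/7, CG = −√(2/7)
  (m₁,m₂)=(-3/2,3): CG² = 3/14, CG = +√(3/14)   ← matches the target
Pairs with CG² = 3/14: (-3/2,3): +√(3/14)

(-3/2,3): +√(3/14)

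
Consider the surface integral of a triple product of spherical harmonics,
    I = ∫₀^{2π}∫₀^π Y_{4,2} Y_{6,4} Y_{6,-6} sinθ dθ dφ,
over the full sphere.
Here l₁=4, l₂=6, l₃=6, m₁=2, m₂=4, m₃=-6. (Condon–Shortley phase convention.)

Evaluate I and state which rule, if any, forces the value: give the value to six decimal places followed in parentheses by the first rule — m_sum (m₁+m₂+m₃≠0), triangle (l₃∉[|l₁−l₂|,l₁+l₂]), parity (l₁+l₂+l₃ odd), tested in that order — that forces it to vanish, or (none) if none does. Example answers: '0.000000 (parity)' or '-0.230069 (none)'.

0.174397 (none)

m-sum 0 ✓  L=16 even ✓  2≤6≤10 ✓
Π(2lᵢ+1) = 9×13×13 = 1521
triangle coeff Δ(4,6,6) = 1/15315300
Σ_t [0,4]: t=0:+1/829440 t=1:−1/25920 t=2:+1/9216 t=3:−1/25920 t=4:+1/829440 = 7/207360
(3j)²=28/2431 [(4 6 6; 0 0 0)], sign=+1
Σ_t [2,2]: t=2:+1/3870720 = 1/3870720
(3j)²=135/6188 [(4 6 6; 2 4 -6)], sign=+1
⇒ 4πI² = 1215/3179
I = (+1)√(1215/3179/(4π)) = 0.17439657
No selection rule forces the value: the integral is nonzero (none).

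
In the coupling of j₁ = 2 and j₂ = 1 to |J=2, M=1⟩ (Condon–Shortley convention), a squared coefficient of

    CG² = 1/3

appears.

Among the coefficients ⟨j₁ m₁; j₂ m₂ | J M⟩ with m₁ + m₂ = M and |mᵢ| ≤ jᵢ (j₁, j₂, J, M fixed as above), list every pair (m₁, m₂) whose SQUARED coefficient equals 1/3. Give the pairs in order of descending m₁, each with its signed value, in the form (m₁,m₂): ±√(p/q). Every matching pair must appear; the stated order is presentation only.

Admissible pairs with m₁+m₂ = M = 1: (0,1), (1,0), (2,-1)
  (m₁,m₂)=(2,-1): CG² = 1/3, CG = +√(1/3)   ← matches the target
  (m₁,m₂)=(1,0): CG² = 1/6, CG = +√(1/6)
  (m₁,m₂)=(0,1): CG² = 1/2, CG = −√(1/2)
Pairs with CG² = 1/3: (2,-1): +√(1/3)

(2,-1): +√(1/3)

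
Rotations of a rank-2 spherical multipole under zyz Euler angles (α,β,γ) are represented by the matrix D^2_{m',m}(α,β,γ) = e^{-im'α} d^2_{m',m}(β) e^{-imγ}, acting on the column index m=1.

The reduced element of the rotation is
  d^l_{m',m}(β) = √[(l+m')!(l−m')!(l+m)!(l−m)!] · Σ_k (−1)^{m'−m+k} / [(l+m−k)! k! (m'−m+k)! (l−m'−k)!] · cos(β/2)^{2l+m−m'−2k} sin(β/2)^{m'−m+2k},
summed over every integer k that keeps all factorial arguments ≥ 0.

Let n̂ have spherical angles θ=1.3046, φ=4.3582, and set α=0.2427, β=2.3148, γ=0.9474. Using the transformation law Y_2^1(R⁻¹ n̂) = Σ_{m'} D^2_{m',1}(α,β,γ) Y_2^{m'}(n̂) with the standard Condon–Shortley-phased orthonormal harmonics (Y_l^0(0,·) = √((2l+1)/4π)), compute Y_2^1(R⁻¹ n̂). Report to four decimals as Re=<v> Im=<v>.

Need the full column D^2_{m',1} for m'=−2..2 at α=0.2427, β=2.3148, γ=0.9474.
cos(β/2)=0.401722, sin(β/2)=0.915762
d^2_{-2,1}: single k=3 term ⇒ +0.617025;  D = +0.552338-0.275032i
d^2_{-1,1}: k∈[2..3] ⇒ +0.406010 -0.703283 = -0.297272;  D = -0.226464+0.192575i
d^2_{0,1}: k∈[1..2] ⇒ +0.145423 -0.755699 = -0.610275;  D = -0.356276+0.495483i
d^2_{1,1}: k∈[0..1] ⇒ +0.026044 -0.406010 = -0.379967;  D = -0.141183+0.352763i
d^2_{2,1}: single k=0 term ⇒ -0.118738;  D = -0.016333+0.117609i
Y_2^{m'}(θ=1.3046,φ=4.3582) and Σ D·Y over m':
  (+0.5523-0.2750i)·(-0.2730-0.2339i)  (-0.2265+0.1926i)·(-0.0680+0.1839i)  (-0.3563+0.4955i)·(-0.2499+0.0000i)  (-0.1412+0.3528i)·(+0.0680+0.1839i)  (-0.0163+0.1176i)·(-0.2730+0.2339i)
Y_2^1(R⁻¹ n̂) = -0.243650-0.270585i

Re=-0.2436 Im=-0.2706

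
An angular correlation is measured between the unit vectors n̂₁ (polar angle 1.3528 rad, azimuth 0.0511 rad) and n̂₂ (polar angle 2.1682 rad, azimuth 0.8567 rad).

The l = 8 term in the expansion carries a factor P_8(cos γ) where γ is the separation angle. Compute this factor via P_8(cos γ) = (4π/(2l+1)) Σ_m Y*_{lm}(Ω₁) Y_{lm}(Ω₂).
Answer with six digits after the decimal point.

Expand P_8 via completeness: Σ_{m} conj(Y_{8,m}) at Ω₁ times Y_{8,m} at Ω₂ —
  term(m=-8) = 0.04727 - 0.00771j   from Y*(Ω₁)=0.39049 + 0.16916j, Y(Ω₂)=0.09474 - 0.06078j
  term(m=-7) = -0.09236 - 0.06934j   from Y*(Ω₁)=0.35320 + 0.13202j, Y(Ω₂)=-0.29383 - 0.08650j
  term(m=-6) = -0.00530 - 0.04350j   from Y*(Ω₁)=-0.09275 - 0.02936j, Y(Ω₂)=0.18688 + 0.40985j
  term(m=-5) = -0.06995 + 0.08573j   from Y*(Ω₁)=-0.34694 - 0.09062j, Y(Ω₂)=0.12832 - 0.28062j
  term(m=-4) = -0.00258 + 0.00021j   from Y*(Ω₁)=-0.02225 - 0.00461j, Y(Ω₂)=0.10911 - 0.03199j
  term(m=-3) = -0.09033 - 0.07999j   from Y*(Ω₁)=0.32477 + 0.05018j, Y(Ω₂)=-0.30881 - 0.19859j
  term(m=-2) = 0.00023 + 0.00573j   from Y*(Ω₁)=0.07503 + 0.00770j, Y(Ω₂)=0.01081 + 0.07529j
  term(m=-1) = 0.07150 - 0.07444j   from Y*(Ω₁)=-0.31070 - 0.01589j, Y(Ω₂)=-0.21729 + 0.25071j
  term(m=+0) = -0.01162 + 0.00000j   from Y*(Ω₁)=-0.09062 + 0.00000j, Y(Ω₂)=0.12820 + 0.00000j
  term(m=+1) = 0.07150 + 0.07444j   from Y*(Ω₁)=0.31070 - 0.01589j, Y(Ω₂)=0.21729 + 0.25071j
  term(m=+2) = 0.00023 - 0.00573j   from Y*(Ω₁)=0.07503 - 0.00770j, Y(Ω₂)=0.01081 - 0.07529j
  term(m=+3) = -0.09033 + 0.07999j   from Y*(Ω₁)=-0.32477 + 0.05018j, Y(Ω₂)=0.30881 - 0.19859j
  term(m=+4) = -0.00258 - 0.00021j   from Y*(Ω₁)=-0.02225 + 0.00461j, Y(Ω₂)=0.10911 + 0.03199j
  term(m=+5) = -0.06995 - 0.08573j   from Y*(Ω₁)=0.34694 - 0.09062j, Y(Ω₂)=-0.12832 - 0.28062j
  term(m=+6) = -0.00530 + 0.04350j   from Y*(Ω₁)=-0.09275 + 0.02936j, Y(Ω₂)=0.18688 - 0.40985j
  term(m=+7) = -0.09236 + 0.06934j   from Y*(Ω₁)=-0.35320 + 0.13202j, Y(Ω₂)=0.29383 - 0.08650j
  term(m=+8) = 0.04727 + 0.00771j   from Y*(Ω₁)=0.39049 - 0.16916j, Y(Ω₂)=0.09474 + 0.06078j
Accumulated sum -0.29464 + 0.00000j; after 4π/(2l+1) scaling, -0.21780 + 0.00000j ⇒ P_8 = -0.217801

-0.217801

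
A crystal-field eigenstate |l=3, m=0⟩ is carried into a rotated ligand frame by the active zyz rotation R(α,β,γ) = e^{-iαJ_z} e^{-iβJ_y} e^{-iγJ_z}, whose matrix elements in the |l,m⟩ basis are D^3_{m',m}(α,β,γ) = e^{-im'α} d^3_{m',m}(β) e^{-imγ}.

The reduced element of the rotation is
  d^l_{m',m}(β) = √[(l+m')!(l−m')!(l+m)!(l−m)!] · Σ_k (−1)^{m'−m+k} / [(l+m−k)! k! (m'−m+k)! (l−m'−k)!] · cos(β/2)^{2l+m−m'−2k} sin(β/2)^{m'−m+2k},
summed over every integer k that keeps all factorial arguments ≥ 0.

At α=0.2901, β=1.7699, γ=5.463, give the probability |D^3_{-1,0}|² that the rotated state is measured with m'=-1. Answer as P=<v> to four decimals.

First d^3_{-1,0}(β=1.7699), then the phase factors e^{-i(-1)α} and e^{-i(0)γ}:
c=cos(1.769900/2)=0.633328, s=sin(1.769900/2)=0.773883; N=√[2·24·6·6]=41.569219
Admissible k: 1..3 (factorial args all ≥0)
  k=1: (−1)^0·41.5692/(12)·0.6333^5·0.7739^1 = +0.273156
  k=2: (−1)^1·41.5692/(4)·0.6333^3·0.7739^3 = -1.223559
  k=3: (−1)^2·41.5692/(12)·0.6333^1·0.7739^5 = +0.608971
d^3_{-1,0}(1.7699) = +0.273156 -1.223559 +0.608971 = -0.341432
|D^3_{-1,0}|² = |d^3_{-1,0}(β)|² = (-0.341432)² = 0.116576 (the z-rotation phases have unit modulus)

P=0.1166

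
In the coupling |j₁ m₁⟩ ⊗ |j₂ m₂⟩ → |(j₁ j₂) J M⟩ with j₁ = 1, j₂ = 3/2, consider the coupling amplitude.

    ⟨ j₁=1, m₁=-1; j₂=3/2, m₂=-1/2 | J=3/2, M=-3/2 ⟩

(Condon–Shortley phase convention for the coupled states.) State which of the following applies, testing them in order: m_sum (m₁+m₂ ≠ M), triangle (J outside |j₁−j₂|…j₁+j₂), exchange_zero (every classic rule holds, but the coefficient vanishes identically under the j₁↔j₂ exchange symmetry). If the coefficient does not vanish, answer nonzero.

m-sum: m₁+m₂ = -1+(-1/2) = -3/2, M = -3/2  ✓
triangle: |j₁−j₂| = 1/2 ≤ J = 3/2 ≤ j₁+j₂ = 5/2  ✓
exchange: j₁≠j₂ or m₁≠m₂ — the exchange symmetry imposes no constraint here
value check: CG = −√(2/5) = -0.632456 ≠ 0

nonzero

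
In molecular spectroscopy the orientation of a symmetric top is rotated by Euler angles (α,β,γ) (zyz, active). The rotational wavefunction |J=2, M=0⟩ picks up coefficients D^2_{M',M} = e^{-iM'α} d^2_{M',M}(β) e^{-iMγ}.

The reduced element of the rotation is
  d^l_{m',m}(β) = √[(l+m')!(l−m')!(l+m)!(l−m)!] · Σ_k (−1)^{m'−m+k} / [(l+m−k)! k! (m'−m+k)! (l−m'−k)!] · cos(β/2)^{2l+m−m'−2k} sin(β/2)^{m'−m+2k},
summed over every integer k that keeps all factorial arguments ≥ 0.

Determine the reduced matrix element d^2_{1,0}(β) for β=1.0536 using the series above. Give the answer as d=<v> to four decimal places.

d^2_{1,0}(β=1.0536) via the finite sum:
c=cos(1.053600/2)=0.864420, s=sin(1.053600/2)=0.502770; N=√[6·1·2·2]=4.898979
k∈{0,1} keeps every argument non-negative
  k=0: (−1)^1·4.8990/(2)·0.8644^3·0.5028^1 = -0.795463
  k=1: (−1)^2·4.8990/(2)·0.8644^1·0.5028^3 = +0.269097
d^2_{1,0}(1.0536) = -0.795463 +0.269097 = -0.526366

d=-0.5264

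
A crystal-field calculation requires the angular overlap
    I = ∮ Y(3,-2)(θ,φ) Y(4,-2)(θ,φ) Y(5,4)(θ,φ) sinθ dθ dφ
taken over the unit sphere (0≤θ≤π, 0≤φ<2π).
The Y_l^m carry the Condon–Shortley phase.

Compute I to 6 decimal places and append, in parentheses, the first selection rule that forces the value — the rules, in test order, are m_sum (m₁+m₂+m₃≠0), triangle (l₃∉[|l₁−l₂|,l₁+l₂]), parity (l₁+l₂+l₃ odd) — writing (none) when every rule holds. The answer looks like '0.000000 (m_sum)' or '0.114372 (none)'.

0.143343 (none)

m-sum 0 ✓  L=12 even ✓  1≤5≤7 ✓
Π(2lᵢ+1) = 7×9×11 = 693
triangle coeff Δ(3,4,5) = 1/180180
Σ_t [0,2]: t=0:+1/576 t=1:−1/144 t=2:+1/576 = -1/288
(3j)²=20/1001 [(3 4 5; 0 0 0)], sign=+1
Σ_t [1,2]: t=1:−1/2880 t=2:+1/8640 = -1/4320
(3j)²=8/429 [(3 4 5; -2 -2 4)], sign=+1
⇒ 4πI² = 480/1859
I = (+1)√(480/1859/(4π)) = 0.14334284
No selection rule forces the value: the integral is nonzero (none).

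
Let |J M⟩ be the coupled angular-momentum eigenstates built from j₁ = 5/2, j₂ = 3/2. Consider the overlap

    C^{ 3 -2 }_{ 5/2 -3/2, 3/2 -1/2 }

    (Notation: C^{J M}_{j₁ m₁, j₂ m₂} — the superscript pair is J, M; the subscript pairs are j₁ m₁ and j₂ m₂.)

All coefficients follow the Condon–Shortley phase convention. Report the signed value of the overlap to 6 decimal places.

−√(1/12) = -0.288675

j₁+j₂−J=1  J+j₁−j₂=4  J−j₁+j₂=2  j₁+j₂+J+1=8
(j₁±m₁, j₂±m₂, J±M) = (1,4,1,2,1,5)
P² = 48
sum k=0..1:
  [0] +1/24 = 1/24
  [1] −1/12 = -1/12
S = -1/24
C² = P²·S² = 1/12 ; C = -0.288675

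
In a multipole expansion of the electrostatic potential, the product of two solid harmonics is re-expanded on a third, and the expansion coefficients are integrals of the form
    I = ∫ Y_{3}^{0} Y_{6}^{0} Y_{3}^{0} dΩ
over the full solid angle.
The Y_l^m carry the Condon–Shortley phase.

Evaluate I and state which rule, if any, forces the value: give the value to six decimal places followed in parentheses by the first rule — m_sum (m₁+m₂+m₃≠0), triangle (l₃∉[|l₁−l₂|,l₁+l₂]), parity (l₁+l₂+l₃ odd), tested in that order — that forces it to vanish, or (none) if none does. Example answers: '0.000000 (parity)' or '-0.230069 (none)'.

0.237088 (none)

m-sum 0 ✓  L=12 even ✓  3≤3≤9 ✓
Π(2lᵢ+1) = 7×13×7 = 637
triangle coeff Δ(3,6,3) = 1/12012
Σ_t [3,3]: t=3:−1/1296 = -1/1296
(3j)²=100/3003 [(3 6 3; 0 0 0)], sign=+1
(m-triple is (0,0,0) — same symbol as above.)
⇒ 4πI² = 10000/14157
I = (+1)√(10000/14157/(4π)) = 0.23708793
No selection rule forces the value: the integral is nonzero (none).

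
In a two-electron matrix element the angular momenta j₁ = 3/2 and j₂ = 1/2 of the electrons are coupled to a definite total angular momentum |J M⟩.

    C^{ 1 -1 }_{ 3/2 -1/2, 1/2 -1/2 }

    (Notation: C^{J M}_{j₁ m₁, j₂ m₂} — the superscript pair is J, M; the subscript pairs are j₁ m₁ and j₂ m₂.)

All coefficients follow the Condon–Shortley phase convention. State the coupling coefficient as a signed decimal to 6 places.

+0.500000

√[3·1!2!0!/4! · 1!2!0!1!0!2!] = √(1)
  +(−1)^0/∏(0,1,2,0,0,0)! = 1/2  (running 1/2)
⟨..|..⟩ = √(1)·(1/2) = +0.500000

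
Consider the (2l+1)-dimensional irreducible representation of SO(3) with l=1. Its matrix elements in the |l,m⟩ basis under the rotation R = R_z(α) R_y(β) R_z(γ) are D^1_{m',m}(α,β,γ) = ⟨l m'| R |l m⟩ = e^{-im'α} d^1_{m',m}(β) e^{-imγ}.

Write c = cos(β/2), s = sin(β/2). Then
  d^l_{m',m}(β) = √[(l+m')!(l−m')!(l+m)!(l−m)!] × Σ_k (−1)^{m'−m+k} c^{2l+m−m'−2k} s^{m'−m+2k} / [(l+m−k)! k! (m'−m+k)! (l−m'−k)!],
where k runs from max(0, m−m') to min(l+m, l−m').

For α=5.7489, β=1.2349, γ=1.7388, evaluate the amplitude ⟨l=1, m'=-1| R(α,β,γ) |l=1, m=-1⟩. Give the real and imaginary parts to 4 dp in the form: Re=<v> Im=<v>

Re=0.2381 Im=0.6207

Split into d^1_{-1,-1}(β=1.2349) × two z-phases.
Half-angle: c=0.815357, s=0.578958. N=√(1·2·1·2)=2.000000
k: max(0,(-1)−(-1))=0 … min(1+(-1),1−(-1))=0
  k=0: (−1)^0·2.0000/(2)·0.8154^2·0.5790^0 = +0.664808
d^1_{-1,-1}(1.2349) = +0.664808
Attach z-rotation phases: D = e^{-i(-1)(5.7489)}·(+0.664808)·e^{-i(-1)(1.7388)} = +0.238098+0.620708i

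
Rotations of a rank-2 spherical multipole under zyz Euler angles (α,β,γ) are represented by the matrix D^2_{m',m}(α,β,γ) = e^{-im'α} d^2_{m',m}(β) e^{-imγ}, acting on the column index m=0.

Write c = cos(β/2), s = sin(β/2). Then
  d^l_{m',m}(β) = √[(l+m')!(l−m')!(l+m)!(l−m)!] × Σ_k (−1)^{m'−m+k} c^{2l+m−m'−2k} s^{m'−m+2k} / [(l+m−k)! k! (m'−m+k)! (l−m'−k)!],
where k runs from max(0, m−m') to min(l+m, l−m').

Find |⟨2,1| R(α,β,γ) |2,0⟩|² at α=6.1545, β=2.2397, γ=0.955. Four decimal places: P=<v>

P=0.3550

D^2_{1,0}(6.1545,2.2397,0.9550) = e^{-i·1·6.1545}·d^2_{1,0}(2.2397)·e^{-i·0·0.9550}. Compute d first:
c=cos(2.239700/2)=0.435817, s=sin(2.239700/2)=0.900035; N=√[6·1·2·2]=4.898979
k∈{0,1} keeps every argument non-negative
  k=0: (−1)^1·4.8990/(2)·0.4358^3·0.9000^1 = -0.182494
  k=1: (−1)^2·4.8990/(2)·0.4358^1·0.9000^3 = +0.778321
d^2_{1,0}(2.2397) = -0.182494 +0.778321 = +0.595827
|D^2_{1,0}|² = |d^2_{1,0}(β)|² = (+0.595827)² = 0.355009 (the z-rotation phases have unit modulus)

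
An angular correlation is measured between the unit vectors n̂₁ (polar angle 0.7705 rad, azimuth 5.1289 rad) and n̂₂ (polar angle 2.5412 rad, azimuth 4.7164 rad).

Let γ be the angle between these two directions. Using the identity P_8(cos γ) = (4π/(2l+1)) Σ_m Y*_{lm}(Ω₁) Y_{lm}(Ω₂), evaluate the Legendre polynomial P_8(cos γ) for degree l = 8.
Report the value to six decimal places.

-0.112823

Addition theorem: P_8(cos γ) = (4π/17) Σ_m Y*_{lm}(Ω₁) Y_{lm}(Ω₂), m = −8…8:
  m=-8: Y*=(-0.028027, -0.005405)  Y=(0.005347, -0.000172)  product (-0.000151, -0.000024)
  m=-7: Y*=(-0.026360, -0.114636)  Y=(0.000877, 0.031241)  product (0.003558, -0.000924)
  m=-6: Y*=(0.231298, -0.173121)  Y=(-0.112731, 0.002714)  product (-0.025605, 0.020144)
  m=-5: Y*=(0.393855, 0.221216)  Y=(-0.005585, -0.278470)  product (0.059402, -0.110912)
  m=-4: Y*=(-0.036685, 0.383985)  Y=(0.462698, -0.007424)  product (-0.014123, 0.177941)
  m=-3: Y*=(0.009584, -0.003190)  Y=(0.005279, 0.438680)  product (0.001450, 0.004188)
  m=-2: Y*=(0.252556, 0.277834)  Y=(-0.031982, 0.000257)  product (-0.008149, -0.008821)
  m=-1: Y*=(-0.070853, 0.160157)  Y=(0.001619, 0.403657)  product (-0.064763, -0.028341)
  m=+0: Y*=(0.327690, -0.000000)  Y=(-0.170490, 0.000000)  product (-0.055868, 0.000000)
  m=+1: Y*=(0.070853, 0.160157)  Y=(-0.001619, 0.403657)  product (-0.064763, 0.028341)
  m=+2: Y*=(0.252556, -0.277834)  Y=(-0.031982, -0.000257)  product (-0.008149, 0.008821)
  m=+3: Y*=(-0.009584, -0.003190)  Y=(-0.005279, 0.438680)  product (0.001450, -0.004188)
  m=+4: Y*=(-0.036685, -0.383985)  Y=(0.462698, 0.007424)  product (-0.014123, -0.177941)
  m=+5: Y*=(-0.393855, 0.221216)  Y=(0.005585, -0.278470)  product (0.059402, 0.110912)
  m=+6: Y*=(0.231298, 0.173121)  Y=(-0.112731, -0.002714)  product (-0.025605, -0.020144)
  m=+7: Y*=(0.026360, -0.114636)  Y=(-0.000877, 0.031241)  product (0.003558, 0.000924)
  m=+8: Y*=(-0.028027, 0.005405)  Y=(0.005347, 0.000172)  product (-0.000151, 0.000024)
Σ over m = (-0.152628, 0.000000); ×(4π/17) → (-0.112823, 0.000000). Real part: -0.112823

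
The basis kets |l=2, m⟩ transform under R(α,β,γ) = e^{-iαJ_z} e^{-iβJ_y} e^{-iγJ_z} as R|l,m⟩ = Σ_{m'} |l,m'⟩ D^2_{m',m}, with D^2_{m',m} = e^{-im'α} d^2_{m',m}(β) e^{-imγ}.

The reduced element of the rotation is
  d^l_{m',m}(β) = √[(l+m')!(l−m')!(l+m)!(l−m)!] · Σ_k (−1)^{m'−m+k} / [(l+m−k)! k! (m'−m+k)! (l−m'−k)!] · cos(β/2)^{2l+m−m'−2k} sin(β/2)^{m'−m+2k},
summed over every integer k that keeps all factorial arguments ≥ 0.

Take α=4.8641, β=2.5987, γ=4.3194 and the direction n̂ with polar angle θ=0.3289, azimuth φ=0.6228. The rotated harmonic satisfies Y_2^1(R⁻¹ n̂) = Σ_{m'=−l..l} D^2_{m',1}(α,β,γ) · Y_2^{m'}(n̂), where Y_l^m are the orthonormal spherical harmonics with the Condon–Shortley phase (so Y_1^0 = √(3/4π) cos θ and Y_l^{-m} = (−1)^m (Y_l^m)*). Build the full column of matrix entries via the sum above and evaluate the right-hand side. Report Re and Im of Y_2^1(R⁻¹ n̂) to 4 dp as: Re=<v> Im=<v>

Re=-0.0867 Im=-0.3052

Need the full column D^2_{m',1} for m'=−2..2 at α=4.8641, β=2.5987, γ=4.3194.
cos(β/2)=0.268125, sin(β/2)=0.963384
d^2_{-2,1}: single k=3 term ⇒ +0.479475;  D = +0.307568-0.367829i
d^2_{-1,1}: k∈[2..3] ⇒ +0.200168 -0.861386 = -0.661218;  D = -0.565528-0.342618i
d^2_{0,1}: k∈[1..2] ⇒ +0.045487 -0.587234 = -0.541747;  D = +0.207463-0.500449i
d^2_{1,1}: k∈[0..1] ⇒ +0.005168 -0.200168 = -0.195000;  D = +0.189351+0.046594i
d^2_{2,1}: single k=0 term ⇒ -0.037140;  D = -0.003322+0.036991i
Y_2^{m'}(θ=0.3289,φ=0.6228) and Σ D·Y over m':
  (+0.3076-0.3678i)·(+0.0129-0.0382i)  (-0.5655-0.3426i)·(+0.1918-0.1378i)  (+0.2075-0.5004i)·(+0.5321+0.0000i)  (+0.1894+0.0466i)·(-0.1918-0.1378i)  (-0.0033+0.0370i)·(+0.0129+0.0382i)
Y_2^1(R⁻¹ n̂) = -0.086737-0.305244i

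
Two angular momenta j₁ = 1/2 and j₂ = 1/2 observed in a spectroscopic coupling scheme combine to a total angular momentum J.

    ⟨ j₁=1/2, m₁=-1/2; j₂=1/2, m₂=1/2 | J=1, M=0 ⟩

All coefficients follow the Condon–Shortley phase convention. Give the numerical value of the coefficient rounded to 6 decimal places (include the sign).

√[3·0!1!1!/3! · 0!1!1!0!1!1!] = √(1/2)
  +(−1)^0/∏(0,0,1,1,0,0)! = 1  (running 1)
⟨..|..⟩ = √(1/2)·(1) = +0.707107

+√(1/2) = +0.707107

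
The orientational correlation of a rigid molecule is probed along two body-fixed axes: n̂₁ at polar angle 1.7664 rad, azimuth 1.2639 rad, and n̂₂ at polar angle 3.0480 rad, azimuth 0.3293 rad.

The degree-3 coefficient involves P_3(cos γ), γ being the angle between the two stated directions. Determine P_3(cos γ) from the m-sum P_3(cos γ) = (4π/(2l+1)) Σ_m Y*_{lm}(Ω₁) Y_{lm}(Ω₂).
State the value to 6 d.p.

Addition theorem: P_3(cos γ) = (4π/7) Σ_m Y*_{lm}(Ω₁) Y_{lm}(Ω₂), m = −3…3:
  term(m=-3) = (-0.000127, 0.000044)   from Y*(Ω₁)=(-0.313478, -0.238361), Y(Ω₂)=(0.000187, -0.000284)
  term(m=-2) = (-0.000499, 0.001623)   from Y*(Ω₁)=(0.156242, -0.110085), Y(Ω₂)=(-0.007028, 0.005439)
  term(m=-1) = (-0.018256, -0.024715)   from Y*(Ω₁)=(-0.077682, -0.245125), Y(Ω₂)=(0.113073, -0.038642)
  term(m=+0) = (-0.148200, 0.000000)   from Y*(Ω₁)=(0.203891, -0.000000), Y(Ω₂)=(-0.726861, 0.000000)
  term(m=+1) = (-0.018256, 0.024715)   from Y*(Ω₁)=(0.077682, -0.245125), Y(Ω₂)=(-0.113073, -0.038642)
  term(m=+2) = (-0.000499, -0.001623)   from Y*(Ω₁)=(0.156242, 0.110085), Y(Ω₂)=(-0.007028, -0.005439)
  term(m=+3) = (-0.000127, -0.000044)   from Y*(Ω₁)=(0.313478, -0.238361), Y(Ω₂)=(-0.000187, -0.000284)
Total Σ_m = (-0.185964, 0.000000). Multiply by 1.795196: (-0.333842, 0.000000). P_3(cos γ) = -0.333842

-0.333842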